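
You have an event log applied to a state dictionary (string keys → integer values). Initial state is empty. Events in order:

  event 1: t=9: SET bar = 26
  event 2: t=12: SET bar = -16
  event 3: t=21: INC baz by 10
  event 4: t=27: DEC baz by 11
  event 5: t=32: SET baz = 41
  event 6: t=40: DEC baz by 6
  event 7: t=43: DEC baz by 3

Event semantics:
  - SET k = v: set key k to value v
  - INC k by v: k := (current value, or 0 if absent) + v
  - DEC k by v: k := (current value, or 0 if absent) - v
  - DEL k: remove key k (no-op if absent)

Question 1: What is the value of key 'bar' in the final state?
Answer: -16

Derivation:
Track key 'bar' through all 7 events:
  event 1 (t=9: SET bar = 26): bar (absent) -> 26
  event 2 (t=12: SET bar = -16): bar 26 -> -16
  event 3 (t=21: INC baz by 10): bar unchanged
  event 4 (t=27: DEC baz by 11): bar unchanged
  event 5 (t=32: SET baz = 41): bar unchanged
  event 6 (t=40: DEC baz by 6): bar unchanged
  event 7 (t=43: DEC baz by 3): bar unchanged
Final: bar = -16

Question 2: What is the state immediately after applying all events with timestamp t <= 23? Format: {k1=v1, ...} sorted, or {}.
Answer: {bar=-16, baz=10}

Derivation:
Apply events with t <= 23 (3 events):
  after event 1 (t=9: SET bar = 26): {bar=26}
  after event 2 (t=12: SET bar = -16): {bar=-16}
  after event 3 (t=21: INC baz by 10): {bar=-16, baz=10}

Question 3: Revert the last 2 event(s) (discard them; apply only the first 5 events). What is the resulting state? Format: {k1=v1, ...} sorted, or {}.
Answer: {bar=-16, baz=41}

Derivation:
Keep first 5 events (discard last 2):
  after event 1 (t=9: SET bar = 26): {bar=26}
  after event 2 (t=12: SET bar = -16): {bar=-16}
  after event 3 (t=21: INC baz by 10): {bar=-16, baz=10}
  after event 4 (t=27: DEC baz by 11): {bar=-16, baz=-1}
  after event 5 (t=32: SET baz = 41): {bar=-16, baz=41}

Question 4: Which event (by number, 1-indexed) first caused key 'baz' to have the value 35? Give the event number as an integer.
Looking for first event where baz becomes 35:
  event 3: baz = 10
  event 4: baz = -1
  event 5: baz = 41
  event 6: baz 41 -> 35  <-- first match

Answer: 6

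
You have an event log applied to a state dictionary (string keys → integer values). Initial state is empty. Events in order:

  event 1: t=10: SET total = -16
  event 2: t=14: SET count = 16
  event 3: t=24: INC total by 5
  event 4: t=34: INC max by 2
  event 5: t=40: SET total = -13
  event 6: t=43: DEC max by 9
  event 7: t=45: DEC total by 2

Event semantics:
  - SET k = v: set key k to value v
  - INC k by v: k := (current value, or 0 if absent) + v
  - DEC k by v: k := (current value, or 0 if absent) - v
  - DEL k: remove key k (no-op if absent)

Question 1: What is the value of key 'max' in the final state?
Answer: -7

Derivation:
Track key 'max' through all 7 events:
  event 1 (t=10: SET total = -16): max unchanged
  event 2 (t=14: SET count = 16): max unchanged
  event 3 (t=24: INC total by 5): max unchanged
  event 4 (t=34: INC max by 2): max (absent) -> 2
  event 5 (t=40: SET total = -13): max unchanged
  event 6 (t=43: DEC max by 9): max 2 -> -7
  event 7 (t=45: DEC total by 2): max unchanged
Final: max = -7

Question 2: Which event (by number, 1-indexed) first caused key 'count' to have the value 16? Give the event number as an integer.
Looking for first event where count becomes 16:
  event 2: count (absent) -> 16  <-- first match

Answer: 2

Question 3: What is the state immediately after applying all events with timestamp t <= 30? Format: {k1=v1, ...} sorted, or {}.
Apply events with t <= 30 (3 events):
  after event 1 (t=10: SET total = -16): {total=-16}
  after event 2 (t=14: SET count = 16): {count=16, total=-16}
  after event 3 (t=24: INC total by 5): {count=16, total=-11}

Answer: {count=16, total=-11}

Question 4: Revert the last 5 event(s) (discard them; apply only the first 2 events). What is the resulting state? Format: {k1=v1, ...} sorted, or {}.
Answer: {count=16, total=-16}

Derivation:
Keep first 2 events (discard last 5):
  after event 1 (t=10: SET total = -16): {total=-16}
  after event 2 (t=14: SET count = 16): {count=16, total=-16}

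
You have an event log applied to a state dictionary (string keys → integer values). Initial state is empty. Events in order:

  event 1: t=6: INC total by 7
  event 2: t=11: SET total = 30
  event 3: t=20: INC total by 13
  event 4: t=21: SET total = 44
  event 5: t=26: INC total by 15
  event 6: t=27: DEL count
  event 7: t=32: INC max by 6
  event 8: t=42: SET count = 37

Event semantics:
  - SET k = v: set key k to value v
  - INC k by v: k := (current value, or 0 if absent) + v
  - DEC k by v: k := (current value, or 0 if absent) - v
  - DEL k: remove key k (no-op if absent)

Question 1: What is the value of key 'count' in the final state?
Track key 'count' through all 8 events:
  event 1 (t=6: INC total by 7): count unchanged
  event 2 (t=11: SET total = 30): count unchanged
  event 3 (t=20: INC total by 13): count unchanged
  event 4 (t=21: SET total = 44): count unchanged
  event 5 (t=26: INC total by 15): count unchanged
  event 6 (t=27: DEL count): count (absent) -> (absent)
  event 7 (t=32: INC max by 6): count unchanged
  event 8 (t=42: SET count = 37): count (absent) -> 37
Final: count = 37

Answer: 37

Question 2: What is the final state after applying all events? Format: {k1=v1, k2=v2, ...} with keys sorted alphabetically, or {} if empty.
Answer: {count=37, max=6, total=59}

Derivation:
  after event 1 (t=6: INC total by 7): {total=7}
  after event 2 (t=11: SET total = 30): {total=30}
  after event 3 (t=20: INC total by 13): {total=43}
  after event 4 (t=21: SET total = 44): {total=44}
  after event 5 (t=26: INC total by 15): {total=59}
  after event 6 (t=27: DEL count): {total=59}
  after event 7 (t=32: INC max by 6): {max=6, total=59}
  after event 8 (t=42: SET count = 37): {count=37, max=6, total=59}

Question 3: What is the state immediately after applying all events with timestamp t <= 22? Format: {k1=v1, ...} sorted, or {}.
Answer: {total=44}

Derivation:
Apply events with t <= 22 (4 events):
  after event 1 (t=6: INC total by 7): {total=7}
  after event 2 (t=11: SET total = 30): {total=30}
  after event 3 (t=20: INC total by 13): {total=43}
  after event 4 (t=21: SET total = 44): {total=44}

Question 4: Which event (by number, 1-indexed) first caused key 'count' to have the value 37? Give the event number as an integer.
Answer: 8

Derivation:
Looking for first event where count becomes 37:
  event 8: count (absent) -> 37  <-- first match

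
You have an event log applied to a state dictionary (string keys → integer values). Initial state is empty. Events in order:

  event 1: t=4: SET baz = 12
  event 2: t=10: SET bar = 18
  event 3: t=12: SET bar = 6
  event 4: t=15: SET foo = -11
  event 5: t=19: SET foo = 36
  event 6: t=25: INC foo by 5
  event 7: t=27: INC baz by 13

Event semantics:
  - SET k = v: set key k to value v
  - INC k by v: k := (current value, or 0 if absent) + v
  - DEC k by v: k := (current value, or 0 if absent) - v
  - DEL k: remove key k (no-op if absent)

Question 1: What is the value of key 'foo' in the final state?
Answer: 41

Derivation:
Track key 'foo' through all 7 events:
  event 1 (t=4: SET baz = 12): foo unchanged
  event 2 (t=10: SET bar = 18): foo unchanged
  event 3 (t=12: SET bar = 6): foo unchanged
  event 4 (t=15: SET foo = -11): foo (absent) -> -11
  event 5 (t=19: SET foo = 36): foo -11 -> 36
  event 6 (t=25: INC foo by 5): foo 36 -> 41
  event 7 (t=27: INC baz by 13): foo unchanged
Final: foo = 41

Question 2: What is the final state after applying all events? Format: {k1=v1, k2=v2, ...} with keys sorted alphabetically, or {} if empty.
  after event 1 (t=4: SET baz = 12): {baz=12}
  after event 2 (t=10: SET bar = 18): {bar=18, baz=12}
  after event 3 (t=12: SET bar = 6): {bar=6, baz=12}
  after event 4 (t=15: SET foo = -11): {bar=6, baz=12, foo=-11}
  after event 5 (t=19: SET foo = 36): {bar=6, baz=12, foo=36}
  after event 6 (t=25: INC foo by 5): {bar=6, baz=12, foo=41}
  after event 7 (t=27: INC baz by 13): {bar=6, baz=25, foo=41}

Answer: {bar=6, baz=25, foo=41}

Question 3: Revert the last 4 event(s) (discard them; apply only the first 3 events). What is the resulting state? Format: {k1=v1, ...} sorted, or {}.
Keep first 3 events (discard last 4):
  after event 1 (t=4: SET baz = 12): {baz=12}
  after event 2 (t=10: SET bar = 18): {bar=18, baz=12}
  after event 3 (t=12: SET bar = 6): {bar=6, baz=12}

Answer: {bar=6, baz=12}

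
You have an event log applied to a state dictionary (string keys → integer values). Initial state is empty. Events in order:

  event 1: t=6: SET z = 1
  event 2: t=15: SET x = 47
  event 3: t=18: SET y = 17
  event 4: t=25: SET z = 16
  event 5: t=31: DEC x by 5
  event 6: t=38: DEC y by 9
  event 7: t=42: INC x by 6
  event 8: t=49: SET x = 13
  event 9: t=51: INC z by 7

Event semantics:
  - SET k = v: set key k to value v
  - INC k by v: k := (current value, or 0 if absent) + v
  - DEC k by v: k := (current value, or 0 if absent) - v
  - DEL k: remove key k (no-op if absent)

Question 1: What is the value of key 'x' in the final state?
Answer: 13

Derivation:
Track key 'x' through all 9 events:
  event 1 (t=6: SET z = 1): x unchanged
  event 2 (t=15: SET x = 47): x (absent) -> 47
  event 3 (t=18: SET y = 17): x unchanged
  event 4 (t=25: SET z = 16): x unchanged
  event 5 (t=31: DEC x by 5): x 47 -> 42
  event 6 (t=38: DEC y by 9): x unchanged
  event 7 (t=42: INC x by 6): x 42 -> 48
  event 8 (t=49: SET x = 13): x 48 -> 13
  event 9 (t=51: INC z by 7): x unchanged
Final: x = 13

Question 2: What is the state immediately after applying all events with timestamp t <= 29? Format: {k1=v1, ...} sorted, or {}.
Apply events with t <= 29 (4 events):
  after event 1 (t=6: SET z = 1): {z=1}
  after event 2 (t=15: SET x = 47): {x=47, z=1}
  after event 3 (t=18: SET y = 17): {x=47, y=17, z=1}
  after event 4 (t=25: SET z = 16): {x=47, y=17, z=16}

Answer: {x=47, y=17, z=16}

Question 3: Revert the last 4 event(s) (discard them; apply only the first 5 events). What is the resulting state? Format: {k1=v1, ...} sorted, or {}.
Keep first 5 events (discard last 4):
  after event 1 (t=6: SET z = 1): {z=1}
  after event 2 (t=15: SET x = 47): {x=47, z=1}
  after event 3 (t=18: SET y = 17): {x=47, y=17, z=1}
  after event 4 (t=25: SET z = 16): {x=47, y=17, z=16}
  after event 5 (t=31: DEC x by 5): {x=42, y=17, z=16}

Answer: {x=42, y=17, z=16}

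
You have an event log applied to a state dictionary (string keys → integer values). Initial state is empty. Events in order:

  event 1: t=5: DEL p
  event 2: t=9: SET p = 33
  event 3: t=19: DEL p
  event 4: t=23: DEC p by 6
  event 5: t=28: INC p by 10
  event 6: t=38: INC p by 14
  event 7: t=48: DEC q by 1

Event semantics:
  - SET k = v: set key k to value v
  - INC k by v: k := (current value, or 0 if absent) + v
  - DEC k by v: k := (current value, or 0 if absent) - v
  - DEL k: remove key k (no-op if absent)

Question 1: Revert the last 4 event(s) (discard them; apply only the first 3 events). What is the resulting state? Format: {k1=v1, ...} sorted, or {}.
Keep first 3 events (discard last 4):
  after event 1 (t=5: DEL p): {}
  after event 2 (t=9: SET p = 33): {p=33}
  after event 3 (t=19: DEL p): {}

Answer: {}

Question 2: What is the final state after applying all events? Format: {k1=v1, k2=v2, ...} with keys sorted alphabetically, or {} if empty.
  after event 1 (t=5: DEL p): {}
  after event 2 (t=9: SET p = 33): {p=33}
  after event 3 (t=19: DEL p): {}
  after event 4 (t=23: DEC p by 6): {p=-6}
  after event 5 (t=28: INC p by 10): {p=4}
  after event 6 (t=38: INC p by 14): {p=18}
  after event 7 (t=48: DEC q by 1): {p=18, q=-1}

Answer: {p=18, q=-1}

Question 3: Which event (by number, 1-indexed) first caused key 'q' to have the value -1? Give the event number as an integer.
Answer: 7

Derivation:
Looking for first event where q becomes -1:
  event 7: q (absent) -> -1  <-- first match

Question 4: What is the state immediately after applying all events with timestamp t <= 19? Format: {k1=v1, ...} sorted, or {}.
Apply events with t <= 19 (3 events):
  after event 1 (t=5: DEL p): {}
  after event 2 (t=9: SET p = 33): {p=33}
  after event 3 (t=19: DEL p): {}

Answer: {}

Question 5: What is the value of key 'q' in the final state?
Answer: -1

Derivation:
Track key 'q' through all 7 events:
  event 1 (t=5: DEL p): q unchanged
  event 2 (t=9: SET p = 33): q unchanged
  event 3 (t=19: DEL p): q unchanged
  event 4 (t=23: DEC p by 6): q unchanged
  event 5 (t=28: INC p by 10): q unchanged
  event 6 (t=38: INC p by 14): q unchanged
  event 7 (t=48: DEC q by 1): q (absent) -> -1
Final: q = -1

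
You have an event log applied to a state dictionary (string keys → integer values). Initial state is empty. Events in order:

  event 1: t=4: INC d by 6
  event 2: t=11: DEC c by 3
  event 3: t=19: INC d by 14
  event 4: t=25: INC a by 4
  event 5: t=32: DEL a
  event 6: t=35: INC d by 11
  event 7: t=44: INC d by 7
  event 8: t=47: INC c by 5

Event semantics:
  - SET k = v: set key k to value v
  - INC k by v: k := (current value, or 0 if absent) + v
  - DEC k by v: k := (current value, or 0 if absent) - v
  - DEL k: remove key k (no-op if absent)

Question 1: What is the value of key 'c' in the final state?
Answer: 2

Derivation:
Track key 'c' through all 8 events:
  event 1 (t=4: INC d by 6): c unchanged
  event 2 (t=11: DEC c by 3): c (absent) -> -3
  event 3 (t=19: INC d by 14): c unchanged
  event 4 (t=25: INC a by 4): c unchanged
  event 5 (t=32: DEL a): c unchanged
  event 6 (t=35: INC d by 11): c unchanged
  event 7 (t=44: INC d by 7): c unchanged
  event 8 (t=47: INC c by 5): c -3 -> 2
Final: c = 2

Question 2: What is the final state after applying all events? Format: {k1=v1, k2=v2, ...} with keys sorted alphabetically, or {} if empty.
Answer: {c=2, d=38}

Derivation:
  after event 1 (t=4: INC d by 6): {d=6}
  after event 2 (t=11: DEC c by 3): {c=-3, d=6}
  after event 3 (t=19: INC d by 14): {c=-3, d=20}
  after event 4 (t=25: INC a by 4): {a=4, c=-3, d=20}
  after event 5 (t=32: DEL a): {c=-3, d=20}
  after event 6 (t=35: INC d by 11): {c=-3, d=31}
  after event 7 (t=44: INC d by 7): {c=-3, d=38}
  after event 8 (t=47: INC c by 5): {c=2, d=38}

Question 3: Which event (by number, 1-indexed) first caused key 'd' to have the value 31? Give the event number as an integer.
Looking for first event where d becomes 31:
  event 1: d = 6
  event 2: d = 6
  event 3: d = 20
  event 4: d = 20
  event 5: d = 20
  event 6: d 20 -> 31  <-- first match

Answer: 6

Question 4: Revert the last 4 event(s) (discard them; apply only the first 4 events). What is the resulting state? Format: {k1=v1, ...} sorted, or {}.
Answer: {a=4, c=-3, d=20}

Derivation:
Keep first 4 events (discard last 4):
  after event 1 (t=4: INC d by 6): {d=6}
  after event 2 (t=11: DEC c by 3): {c=-3, d=6}
  after event 3 (t=19: INC d by 14): {c=-3, d=20}
  after event 4 (t=25: INC a by 4): {a=4, c=-3, d=20}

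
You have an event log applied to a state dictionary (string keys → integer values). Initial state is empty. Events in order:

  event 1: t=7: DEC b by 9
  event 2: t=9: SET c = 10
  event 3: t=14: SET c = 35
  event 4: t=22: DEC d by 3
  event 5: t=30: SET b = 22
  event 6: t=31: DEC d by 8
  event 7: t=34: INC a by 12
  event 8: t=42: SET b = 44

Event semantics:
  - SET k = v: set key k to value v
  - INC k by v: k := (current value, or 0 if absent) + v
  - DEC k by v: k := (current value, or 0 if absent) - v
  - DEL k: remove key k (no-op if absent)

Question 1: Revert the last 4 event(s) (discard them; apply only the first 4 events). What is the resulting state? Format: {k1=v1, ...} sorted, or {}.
Answer: {b=-9, c=35, d=-3}

Derivation:
Keep first 4 events (discard last 4):
  after event 1 (t=7: DEC b by 9): {b=-9}
  after event 2 (t=9: SET c = 10): {b=-9, c=10}
  after event 3 (t=14: SET c = 35): {b=-9, c=35}
  after event 4 (t=22: DEC d by 3): {b=-9, c=35, d=-3}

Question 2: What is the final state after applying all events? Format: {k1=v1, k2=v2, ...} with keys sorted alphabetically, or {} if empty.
  after event 1 (t=7: DEC b by 9): {b=-9}
  after event 2 (t=9: SET c = 10): {b=-9, c=10}
  after event 3 (t=14: SET c = 35): {b=-9, c=35}
  after event 4 (t=22: DEC d by 3): {b=-9, c=35, d=-3}
  after event 5 (t=30: SET b = 22): {b=22, c=35, d=-3}
  after event 6 (t=31: DEC d by 8): {b=22, c=35, d=-11}
  after event 7 (t=34: INC a by 12): {a=12, b=22, c=35, d=-11}
  after event 8 (t=42: SET b = 44): {a=12, b=44, c=35, d=-11}

Answer: {a=12, b=44, c=35, d=-11}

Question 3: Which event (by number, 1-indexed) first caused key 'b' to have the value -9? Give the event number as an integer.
Looking for first event where b becomes -9:
  event 1: b (absent) -> -9  <-- first match

Answer: 1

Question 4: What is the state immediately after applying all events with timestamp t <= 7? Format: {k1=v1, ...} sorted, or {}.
Answer: {b=-9}

Derivation:
Apply events with t <= 7 (1 events):
  after event 1 (t=7: DEC b by 9): {b=-9}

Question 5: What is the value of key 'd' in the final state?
Track key 'd' through all 8 events:
  event 1 (t=7: DEC b by 9): d unchanged
  event 2 (t=9: SET c = 10): d unchanged
  event 3 (t=14: SET c = 35): d unchanged
  event 4 (t=22: DEC d by 3): d (absent) -> -3
  event 5 (t=30: SET b = 22): d unchanged
  event 6 (t=31: DEC d by 8): d -3 -> -11
  event 7 (t=34: INC a by 12): d unchanged
  event 8 (t=42: SET b = 44): d unchanged
Final: d = -11

Answer: -11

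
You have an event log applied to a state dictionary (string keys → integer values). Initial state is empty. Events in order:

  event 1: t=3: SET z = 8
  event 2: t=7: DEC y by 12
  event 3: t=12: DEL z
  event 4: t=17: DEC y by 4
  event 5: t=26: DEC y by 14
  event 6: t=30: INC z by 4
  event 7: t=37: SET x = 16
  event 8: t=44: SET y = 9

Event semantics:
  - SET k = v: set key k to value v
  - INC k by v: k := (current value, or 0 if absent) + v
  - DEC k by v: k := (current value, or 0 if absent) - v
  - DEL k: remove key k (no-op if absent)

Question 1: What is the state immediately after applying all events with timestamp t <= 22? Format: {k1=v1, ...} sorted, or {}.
Apply events with t <= 22 (4 events):
  after event 1 (t=3: SET z = 8): {z=8}
  after event 2 (t=7: DEC y by 12): {y=-12, z=8}
  after event 3 (t=12: DEL z): {y=-12}
  after event 4 (t=17: DEC y by 4): {y=-16}

Answer: {y=-16}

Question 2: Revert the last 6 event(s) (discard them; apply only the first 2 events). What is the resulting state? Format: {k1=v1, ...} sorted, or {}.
Answer: {y=-12, z=8}

Derivation:
Keep first 2 events (discard last 6):
  after event 1 (t=3: SET z = 8): {z=8}
  after event 2 (t=7: DEC y by 12): {y=-12, z=8}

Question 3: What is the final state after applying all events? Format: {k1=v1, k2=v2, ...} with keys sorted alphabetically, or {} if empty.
Answer: {x=16, y=9, z=4}

Derivation:
  after event 1 (t=3: SET z = 8): {z=8}
  after event 2 (t=7: DEC y by 12): {y=-12, z=8}
  after event 3 (t=12: DEL z): {y=-12}
  after event 4 (t=17: DEC y by 4): {y=-16}
  after event 5 (t=26: DEC y by 14): {y=-30}
  after event 6 (t=30: INC z by 4): {y=-30, z=4}
  after event 7 (t=37: SET x = 16): {x=16, y=-30, z=4}
  after event 8 (t=44: SET y = 9): {x=16, y=9, z=4}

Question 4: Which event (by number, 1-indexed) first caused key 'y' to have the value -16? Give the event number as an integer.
Looking for first event where y becomes -16:
  event 2: y = -12
  event 3: y = -12
  event 4: y -12 -> -16  <-- first match

Answer: 4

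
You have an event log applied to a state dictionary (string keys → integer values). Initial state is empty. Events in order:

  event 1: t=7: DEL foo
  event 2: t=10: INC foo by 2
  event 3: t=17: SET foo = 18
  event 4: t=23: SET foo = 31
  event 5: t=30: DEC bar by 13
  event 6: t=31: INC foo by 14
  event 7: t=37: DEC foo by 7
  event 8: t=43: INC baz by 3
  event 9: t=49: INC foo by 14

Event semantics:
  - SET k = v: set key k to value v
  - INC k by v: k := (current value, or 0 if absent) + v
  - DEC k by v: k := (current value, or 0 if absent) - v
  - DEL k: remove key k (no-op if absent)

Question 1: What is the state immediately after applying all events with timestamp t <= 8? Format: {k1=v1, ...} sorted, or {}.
Answer: {}

Derivation:
Apply events with t <= 8 (1 events):
  after event 1 (t=7: DEL foo): {}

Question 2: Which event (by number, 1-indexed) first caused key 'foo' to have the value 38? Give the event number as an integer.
Answer: 7

Derivation:
Looking for first event where foo becomes 38:
  event 2: foo = 2
  event 3: foo = 18
  event 4: foo = 31
  event 5: foo = 31
  event 6: foo = 45
  event 7: foo 45 -> 38  <-- first match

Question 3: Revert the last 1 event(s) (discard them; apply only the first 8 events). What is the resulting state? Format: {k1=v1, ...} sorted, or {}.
Keep first 8 events (discard last 1):
  after event 1 (t=7: DEL foo): {}
  after event 2 (t=10: INC foo by 2): {foo=2}
  after event 3 (t=17: SET foo = 18): {foo=18}
  after event 4 (t=23: SET foo = 31): {foo=31}
  after event 5 (t=30: DEC bar by 13): {bar=-13, foo=31}
  after event 6 (t=31: INC foo by 14): {bar=-13, foo=45}
  after event 7 (t=37: DEC foo by 7): {bar=-13, foo=38}
  after event 8 (t=43: INC baz by 3): {bar=-13, baz=3, foo=38}

Answer: {bar=-13, baz=3, foo=38}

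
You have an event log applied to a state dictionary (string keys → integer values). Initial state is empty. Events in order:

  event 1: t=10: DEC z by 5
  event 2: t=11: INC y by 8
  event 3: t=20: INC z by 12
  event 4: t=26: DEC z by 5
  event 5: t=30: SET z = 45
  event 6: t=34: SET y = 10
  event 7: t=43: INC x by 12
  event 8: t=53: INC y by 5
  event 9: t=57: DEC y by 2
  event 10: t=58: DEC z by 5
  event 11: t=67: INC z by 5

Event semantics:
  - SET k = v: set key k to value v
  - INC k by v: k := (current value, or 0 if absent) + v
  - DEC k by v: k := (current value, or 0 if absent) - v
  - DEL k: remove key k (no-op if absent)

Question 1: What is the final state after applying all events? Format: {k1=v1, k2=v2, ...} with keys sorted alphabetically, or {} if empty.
Answer: {x=12, y=13, z=45}

Derivation:
  after event 1 (t=10: DEC z by 5): {z=-5}
  after event 2 (t=11: INC y by 8): {y=8, z=-5}
  after event 3 (t=20: INC z by 12): {y=8, z=7}
  after event 4 (t=26: DEC z by 5): {y=8, z=2}
  after event 5 (t=30: SET z = 45): {y=8, z=45}
  after event 6 (t=34: SET y = 10): {y=10, z=45}
  after event 7 (t=43: INC x by 12): {x=12, y=10, z=45}
  after event 8 (t=53: INC y by 5): {x=12, y=15, z=45}
  after event 9 (t=57: DEC y by 2): {x=12, y=13, z=45}
  after event 10 (t=58: DEC z by 5): {x=12, y=13, z=40}
  after event 11 (t=67: INC z by 5): {x=12, y=13, z=45}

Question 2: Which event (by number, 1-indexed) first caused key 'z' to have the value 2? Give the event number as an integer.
Looking for first event where z becomes 2:
  event 1: z = -5
  event 2: z = -5
  event 3: z = 7
  event 4: z 7 -> 2  <-- first match

Answer: 4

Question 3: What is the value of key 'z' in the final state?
Answer: 45

Derivation:
Track key 'z' through all 11 events:
  event 1 (t=10: DEC z by 5): z (absent) -> -5
  event 2 (t=11: INC y by 8): z unchanged
  event 3 (t=20: INC z by 12): z -5 -> 7
  event 4 (t=26: DEC z by 5): z 7 -> 2
  event 5 (t=30: SET z = 45): z 2 -> 45
  event 6 (t=34: SET y = 10): z unchanged
  event 7 (t=43: INC x by 12): z unchanged
  event 8 (t=53: INC y by 5): z unchanged
  event 9 (t=57: DEC y by 2): z unchanged
  event 10 (t=58: DEC z by 5): z 45 -> 40
  event 11 (t=67: INC z by 5): z 40 -> 45
Final: z = 45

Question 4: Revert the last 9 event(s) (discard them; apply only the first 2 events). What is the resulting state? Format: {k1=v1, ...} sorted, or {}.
Answer: {y=8, z=-5}

Derivation:
Keep first 2 events (discard last 9):
  after event 1 (t=10: DEC z by 5): {z=-5}
  after event 2 (t=11: INC y by 8): {y=8, z=-5}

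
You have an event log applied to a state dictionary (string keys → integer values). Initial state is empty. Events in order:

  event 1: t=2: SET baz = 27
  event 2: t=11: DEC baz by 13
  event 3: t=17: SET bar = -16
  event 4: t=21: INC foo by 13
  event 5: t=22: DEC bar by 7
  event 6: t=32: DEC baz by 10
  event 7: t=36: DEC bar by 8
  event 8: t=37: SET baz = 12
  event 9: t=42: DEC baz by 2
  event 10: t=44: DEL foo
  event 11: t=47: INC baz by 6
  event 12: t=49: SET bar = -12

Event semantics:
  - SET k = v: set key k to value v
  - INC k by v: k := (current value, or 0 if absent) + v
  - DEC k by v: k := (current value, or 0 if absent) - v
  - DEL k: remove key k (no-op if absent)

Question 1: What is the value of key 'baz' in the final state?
Answer: 16

Derivation:
Track key 'baz' through all 12 events:
  event 1 (t=2: SET baz = 27): baz (absent) -> 27
  event 2 (t=11: DEC baz by 13): baz 27 -> 14
  event 3 (t=17: SET bar = -16): baz unchanged
  event 4 (t=21: INC foo by 13): baz unchanged
  event 5 (t=22: DEC bar by 7): baz unchanged
  event 6 (t=32: DEC baz by 10): baz 14 -> 4
  event 7 (t=36: DEC bar by 8): baz unchanged
  event 8 (t=37: SET baz = 12): baz 4 -> 12
  event 9 (t=42: DEC baz by 2): baz 12 -> 10
  event 10 (t=44: DEL foo): baz unchanged
  event 11 (t=47: INC baz by 6): baz 10 -> 16
  event 12 (t=49: SET bar = -12): baz unchanged
Final: baz = 16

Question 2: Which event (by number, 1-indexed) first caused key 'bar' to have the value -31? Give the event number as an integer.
Answer: 7

Derivation:
Looking for first event where bar becomes -31:
  event 3: bar = -16
  event 4: bar = -16
  event 5: bar = -23
  event 6: bar = -23
  event 7: bar -23 -> -31  <-- first match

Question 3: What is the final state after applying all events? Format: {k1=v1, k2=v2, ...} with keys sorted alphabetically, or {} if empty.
Answer: {bar=-12, baz=16}

Derivation:
  after event 1 (t=2: SET baz = 27): {baz=27}
  after event 2 (t=11: DEC baz by 13): {baz=14}
  after event 3 (t=17: SET bar = -16): {bar=-16, baz=14}
  after event 4 (t=21: INC foo by 13): {bar=-16, baz=14, foo=13}
  after event 5 (t=22: DEC bar by 7): {bar=-23, baz=14, foo=13}
  after event 6 (t=32: DEC baz by 10): {bar=-23, baz=4, foo=13}
  after event 7 (t=36: DEC bar by 8): {bar=-31, baz=4, foo=13}
  after event 8 (t=37: SET baz = 12): {bar=-31, baz=12, foo=13}
  after event 9 (t=42: DEC baz by 2): {bar=-31, baz=10, foo=13}
  after event 10 (t=44: DEL foo): {bar=-31, baz=10}
  after event 11 (t=47: INC baz by 6): {bar=-31, baz=16}
  after event 12 (t=49: SET bar = -12): {bar=-12, baz=16}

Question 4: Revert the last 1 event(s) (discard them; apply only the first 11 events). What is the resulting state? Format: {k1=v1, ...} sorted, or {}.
Keep first 11 events (discard last 1):
  after event 1 (t=2: SET baz = 27): {baz=27}
  after event 2 (t=11: DEC baz by 13): {baz=14}
  after event 3 (t=17: SET bar = -16): {bar=-16, baz=14}
  after event 4 (t=21: INC foo by 13): {bar=-16, baz=14, foo=13}
  after event 5 (t=22: DEC bar by 7): {bar=-23, baz=14, foo=13}
  after event 6 (t=32: DEC baz by 10): {bar=-23, baz=4, foo=13}
  after event 7 (t=36: DEC bar by 8): {bar=-31, baz=4, foo=13}
  after event 8 (t=37: SET baz = 12): {bar=-31, baz=12, foo=13}
  after event 9 (t=42: DEC baz by 2): {bar=-31, baz=10, foo=13}
  after event 10 (t=44: DEL foo): {bar=-31, baz=10}
  after event 11 (t=47: INC baz by 6): {bar=-31, baz=16}

Answer: {bar=-31, baz=16}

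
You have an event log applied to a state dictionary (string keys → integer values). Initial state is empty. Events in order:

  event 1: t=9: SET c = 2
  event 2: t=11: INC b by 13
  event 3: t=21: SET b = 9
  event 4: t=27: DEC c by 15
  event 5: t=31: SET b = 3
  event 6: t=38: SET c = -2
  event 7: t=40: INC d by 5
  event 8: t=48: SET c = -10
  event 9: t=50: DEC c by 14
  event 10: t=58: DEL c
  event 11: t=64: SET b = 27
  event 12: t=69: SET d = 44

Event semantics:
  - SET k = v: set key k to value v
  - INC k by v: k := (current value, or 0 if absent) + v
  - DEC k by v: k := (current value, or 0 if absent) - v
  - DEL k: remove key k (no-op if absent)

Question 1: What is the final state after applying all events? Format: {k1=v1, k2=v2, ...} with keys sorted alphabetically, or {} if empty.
Answer: {b=27, d=44}

Derivation:
  after event 1 (t=9: SET c = 2): {c=2}
  after event 2 (t=11: INC b by 13): {b=13, c=2}
  after event 3 (t=21: SET b = 9): {b=9, c=2}
  after event 4 (t=27: DEC c by 15): {b=9, c=-13}
  after event 5 (t=31: SET b = 3): {b=3, c=-13}
  after event 6 (t=38: SET c = -2): {b=3, c=-2}
  after event 7 (t=40: INC d by 5): {b=3, c=-2, d=5}
  after event 8 (t=48: SET c = -10): {b=3, c=-10, d=5}
  after event 9 (t=50: DEC c by 14): {b=3, c=-24, d=5}
  after event 10 (t=58: DEL c): {b=3, d=5}
  after event 11 (t=64: SET b = 27): {b=27, d=5}
  after event 12 (t=69: SET d = 44): {b=27, d=44}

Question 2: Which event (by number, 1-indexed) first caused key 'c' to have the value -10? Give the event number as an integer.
Answer: 8

Derivation:
Looking for first event where c becomes -10:
  event 1: c = 2
  event 2: c = 2
  event 3: c = 2
  event 4: c = -13
  event 5: c = -13
  event 6: c = -2
  event 7: c = -2
  event 8: c -2 -> -10  <-- first match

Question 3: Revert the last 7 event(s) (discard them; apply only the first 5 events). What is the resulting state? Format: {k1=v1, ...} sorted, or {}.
Answer: {b=3, c=-13}

Derivation:
Keep first 5 events (discard last 7):
  after event 1 (t=9: SET c = 2): {c=2}
  after event 2 (t=11: INC b by 13): {b=13, c=2}
  after event 3 (t=21: SET b = 9): {b=9, c=2}
  after event 4 (t=27: DEC c by 15): {b=9, c=-13}
  after event 5 (t=31: SET b = 3): {b=3, c=-13}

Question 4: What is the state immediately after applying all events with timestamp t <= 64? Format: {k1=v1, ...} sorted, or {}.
Apply events with t <= 64 (11 events):
  after event 1 (t=9: SET c = 2): {c=2}
  after event 2 (t=11: INC b by 13): {b=13, c=2}
  after event 3 (t=21: SET b = 9): {b=9, c=2}
  after event 4 (t=27: DEC c by 15): {b=9, c=-13}
  after event 5 (t=31: SET b = 3): {b=3, c=-13}
  after event 6 (t=38: SET c = -2): {b=3, c=-2}
  after event 7 (t=40: INC d by 5): {b=3, c=-2, d=5}
  after event 8 (t=48: SET c = -10): {b=3, c=-10, d=5}
  after event 9 (t=50: DEC c by 14): {b=3, c=-24, d=5}
  after event 10 (t=58: DEL c): {b=3, d=5}
  after event 11 (t=64: SET b = 27): {b=27, d=5}

Answer: {b=27, d=5}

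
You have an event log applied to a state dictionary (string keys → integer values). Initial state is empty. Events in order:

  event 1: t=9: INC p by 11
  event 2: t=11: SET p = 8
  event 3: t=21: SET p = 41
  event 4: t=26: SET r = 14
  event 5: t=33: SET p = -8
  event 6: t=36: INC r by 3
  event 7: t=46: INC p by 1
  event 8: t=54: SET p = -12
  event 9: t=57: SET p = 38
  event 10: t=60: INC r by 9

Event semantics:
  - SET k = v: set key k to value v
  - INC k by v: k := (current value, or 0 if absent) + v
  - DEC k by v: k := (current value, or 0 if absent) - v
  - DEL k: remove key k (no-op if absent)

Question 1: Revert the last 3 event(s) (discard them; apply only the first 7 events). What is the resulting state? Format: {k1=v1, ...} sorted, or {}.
Keep first 7 events (discard last 3):
  after event 1 (t=9: INC p by 11): {p=11}
  after event 2 (t=11: SET p = 8): {p=8}
  after event 3 (t=21: SET p = 41): {p=41}
  after event 4 (t=26: SET r = 14): {p=41, r=14}
  after event 5 (t=33: SET p = -8): {p=-8, r=14}
  after event 6 (t=36: INC r by 3): {p=-8, r=17}
  after event 7 (t=46: INC p by 1): {p=-7, r=17}

Answer: {p=-7, r=17}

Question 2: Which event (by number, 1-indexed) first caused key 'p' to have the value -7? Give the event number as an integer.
Looking for first event where p becomes -7:
  event 1: p = 11
  event 2: p = 8
  event 3: p = 41
  event 4: p = 41
  event 5: p = -8
  event 6: p = -8
  event 7: p -8 -> -7  <-- first match

Answer: 7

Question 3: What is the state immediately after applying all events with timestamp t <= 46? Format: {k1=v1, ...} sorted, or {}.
Apply events with t <= 46 (7 events):
  after event 1 (t=9: INC p by 11): {p=11}
  after event 2 (t=11: SET p = 8): {p=8}
  after event 3 (t=21: SET p = 41): {p=41}
  after event 4 (t=26: SET r = 14): {p=41, r=14}
  after event 5 (t=33: SET p = -8): {p=-8, r=14}
  after event 6 (t=36: INC r by 3): {p=-8, r=17}
  after event 7 (t=46: INC p by 1): {p=-7, r=17}

Answer: {p=-7, r=17}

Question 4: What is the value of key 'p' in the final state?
Answer: 38

Derivation:
Track key 'p' through all 10 events:
  event 1 (t=9: INC p by 11): p (absent) -> 11
  event 2 (t=11: SET p = 8): p 11 -> 8
  event 3 (t=21: SET p = 41): p 8 -> 41
  event 4 (t=26: SET r = 14): p unchanged
  event 5 (t=33: SET p = -8): p 41 -> -8
  event 6 (t=36: INC r by 3): p unchanged
  event 7 (t=46: INC p by 1): p -8 -> -7
  event 8 (t=54: SET p = -12): p -7 -> -12
  event 9 (t=57: SET p = 38): p -12 -> 38
  event 10 (t=60: INC r by 9): p unchanged
Final: p = 38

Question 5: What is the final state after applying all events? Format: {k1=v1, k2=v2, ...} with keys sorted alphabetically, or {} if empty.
  after event 1 (t=9: INC p by 11): {p=11}
  after event 2 (t=11: SET p = 8): {p=8}
  after event 3 (t=21: SET p = 41): {p=41}
  after event 4 (t=26: SET r = 14): {p=41, r=14}
  after event 5 (t=33: SET p = -8): {p=-8, r=14}
  after event 6 (t=36: INC r by 3): {p=-8, r=17}
  after event 7 (t=46: INC p by 1): {p=-7, r=17}
  after event 8 (t=54: SET p = -12): {p=-12, r=17}
  after event 9 (t=57: SET p = 38): {p=38, r=17}
  after event 10 (t=60: INC r by 9): {p=38, r=26}

Answer: {p=38, r=26}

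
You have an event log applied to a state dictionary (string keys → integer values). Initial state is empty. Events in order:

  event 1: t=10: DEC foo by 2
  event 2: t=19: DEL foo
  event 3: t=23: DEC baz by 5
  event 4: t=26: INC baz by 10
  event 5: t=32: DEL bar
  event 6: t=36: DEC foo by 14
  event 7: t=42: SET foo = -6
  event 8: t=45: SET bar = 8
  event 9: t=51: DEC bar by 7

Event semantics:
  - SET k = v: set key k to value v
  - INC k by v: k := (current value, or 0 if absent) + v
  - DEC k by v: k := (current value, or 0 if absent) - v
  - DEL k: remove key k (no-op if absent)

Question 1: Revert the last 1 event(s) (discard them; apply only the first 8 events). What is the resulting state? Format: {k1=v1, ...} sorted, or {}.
Answer: {bar=8, baz=5, foo=-6}

Derivation:
Keep first 8 events (discard last 1):
  after event 1 (t=10: DEC foo by 2): {foo=-2}
  after event 2 (t=19: DEL foo): {}
  after event 3 (t=23: DEC baz by 5): {baz=-5}
  after event 4 (t=26: INC baz by 10): {baz=5}
  after event 5 (t=32: DEL bar): {baz=5}
  after event 6 (t=36: DEC foo by 14): {baz=5, foo=-14}
  after event 7 (t=42: SET foo = -6): {baz=5, foo=-6}
  after event 8 (t=45: SET bar = 8): {bar=8, baz=5, foo=-6}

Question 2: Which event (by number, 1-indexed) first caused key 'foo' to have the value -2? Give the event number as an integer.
Looking for first event where foo becomes -2:
  event 1: foo (absent) -> -2  <-- first match

Answer: 1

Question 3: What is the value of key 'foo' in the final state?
Track key 'foo' through all 9 events:
  event 1 (t=10: DEC foo by 2): foo (absent) -> -2
  event 2 (t=19: DEL foo): foo -2 -> (absent)
  event 3 (t=23: DEC baz by 5): foo unchanged
  event 4 (t=26: INC baz by 10): foo unchanged
  event 5 (t=32: DEL bar): foo unchanged
  event 6 (t=36: DEC foo by 14): foo (absent) -> -14
  event 7 (t=42: SET foo = -6): foo -14 -> -6
  event 8 (t=45: SET bar = 8): foo unchanged
  event 9 (t=51: DEC bar by 7): foo unchanged
Final: foo = -6

Answer: -6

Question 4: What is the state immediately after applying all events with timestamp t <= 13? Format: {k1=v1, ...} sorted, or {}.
Answer: {foo=-2}

Derivation:
Apply events with t <= 13 (1 events):
  after event 1 (t=10: DEC foo by 2): {foo=-2}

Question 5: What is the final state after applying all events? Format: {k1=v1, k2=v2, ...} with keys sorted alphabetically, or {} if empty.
Answer: {bar=1, baz=5, foo=-6}

Derivation:
  after event 1 (t=10: DEC foo by 2): {foo=-2}
  after event 2 (t=19: DEL foo): {}
  after event 3 (t=23: DEC baz by 5): {baz=-5}
  after event 4 (t=26: INC baz by 10): {baz=5}
  after event 5 (t=32: DEL bar): {baz=5}
  after event 6 (t=36: DEC foo by 14): {baz=5, foo=-14}
  after event 7 (t=42: SET foo = -6): {baz=5, foo=-6}
  after event 8 (t=45: SET bar = 8): {bar=8, baz=5, foo=-6}
  after event 9 (t=51: DEC bar by 7): {bar=1, baz=5, foo=-6}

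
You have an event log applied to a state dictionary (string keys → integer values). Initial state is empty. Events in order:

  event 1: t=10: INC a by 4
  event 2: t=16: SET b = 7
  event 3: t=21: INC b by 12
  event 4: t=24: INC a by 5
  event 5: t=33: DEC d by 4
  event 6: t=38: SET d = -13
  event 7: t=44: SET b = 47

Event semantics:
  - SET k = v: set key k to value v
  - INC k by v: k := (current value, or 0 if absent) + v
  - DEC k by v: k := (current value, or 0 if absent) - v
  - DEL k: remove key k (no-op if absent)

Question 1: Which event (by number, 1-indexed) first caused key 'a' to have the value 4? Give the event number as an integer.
Looking for first event where a becomes 4:
  event 1: a (absent) -> 4  <-- first match

Answer: 1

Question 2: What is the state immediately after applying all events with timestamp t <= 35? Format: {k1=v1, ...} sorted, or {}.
Answer: {a=9, b=19, d=-4}

Derivation:
Apply events with t <= 35 (5 events):
  after event 1 (t=10: INC a by 4): {a=4}
  after event 2 (t=16: SET b = 7): {a=4, b=7}
  after event 3 (t=21: INC b by 12): {a=4, b=19}
  after event 4 (t=24: INC a by 5): {a=9, b=19}
  after event 5 (t=33: DEC d by 4): {a=9, b=19, d=-4}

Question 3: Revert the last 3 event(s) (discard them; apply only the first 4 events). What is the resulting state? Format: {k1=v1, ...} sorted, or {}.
Keep first 4 events (discard last 3):
  after event 1 (t=10: INC a by 4): {a=4}
  after event 2 (t=16: SET b = 7): {a=4, b=7}
  after event 3 (t=21: INC b by 12): {a=4, b=19}
  after event 4 (t=24: INC a by 5): {a=9, b=19}

Answer: {a=9, b=19}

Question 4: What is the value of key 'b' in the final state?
Track key 'b' through all 7 events:
  event 1 (t=10: INC a by 4): b unchanged
  event 2 (t=16: SET b = 7): b (absent) -> 7
  event 3 (t=21: INC b by 12): b 7 -> 19
  event 4 (t=24: INC a by 5): b unchanged
  event 5 (t=33: DEC d by 4): b unchanged
  event 6 (t=38: SET d = -13): b unchanged
  event 7 (t=44: SET b = 47): b 19 -> 47
Final: b = 47

Answer: 47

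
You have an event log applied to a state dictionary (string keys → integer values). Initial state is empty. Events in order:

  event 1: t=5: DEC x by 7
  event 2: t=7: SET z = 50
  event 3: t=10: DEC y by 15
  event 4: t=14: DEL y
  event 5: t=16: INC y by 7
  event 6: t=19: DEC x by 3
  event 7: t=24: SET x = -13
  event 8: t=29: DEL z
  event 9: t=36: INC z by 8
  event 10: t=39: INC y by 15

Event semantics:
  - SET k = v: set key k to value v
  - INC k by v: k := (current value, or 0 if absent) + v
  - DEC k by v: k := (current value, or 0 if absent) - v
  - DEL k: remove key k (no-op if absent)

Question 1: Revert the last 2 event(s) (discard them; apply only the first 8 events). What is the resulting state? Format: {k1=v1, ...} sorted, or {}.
Keep first 8 events (discard last 2):
  after event 1 (t=5: DEC x by 7): {x=-7}
  after event 2 (t=7: SET z = 50): {x=-7, z=50}
  after event 3 (t=10: DEC y by 15): {x=-7, y=-15, z=50}
  after event 4 (t=14: DEL y): {x=-7, z=50}
  after event 5 (t=16: INC y by 7): {x=-7, y=7, z=50}
  after event 6 (t=19: DEC x by 3): {x=-10, y=7, z=50}
  after event 7 (t=24: SET x = -13): {x=-13, y=7, z=50}
  after event 8 (t=29: DEL z): {x=-13, y=7}

Answer: {x=-13, y=7}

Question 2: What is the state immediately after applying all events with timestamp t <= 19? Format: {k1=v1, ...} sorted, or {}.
Answer: {x=-10, y=7, z=50}

Derivation:
Apply events with t <= 19 (6 events):
  after event 1 (t=5: DEC x by 7): {x=-7}
  after event 2 (t=7: SET z = 50): {x=-7, z=50}
  after event 3 (t=10: DEC y by 15): {x=-7, y=-15, z=50}
  after event 4 (t=14: DEL y): {x=-7, z=50}
  after event 5 (t=16: INC y by 7): {x=-7, y=7, z=50}
  after event 6 (t=19: DEC x by 3): {x=-10, y=7, z=50}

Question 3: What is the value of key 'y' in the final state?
Track key 'y' through all 10 events:
  event 1 (t=5: DEC x by 7): y unchanged
  event 2 (t=7: SET z = 50): y unchanged
  event 3 (t=10: DEC y by 15): y (absent) -> -15
  event 4 (t=14: DEL y): y -15 -> (absent)
  event 5 (t=16: INC y by 7): y (absent) -> 7
  event 6 (t=19: DEC x by 3): y unchanged
  event 7 (t=24: SET x = -13): y unchanged
  event 8 (t=29: DEL z): y unchanged
  event 9 (t=36: INC z by 8): y unchanged
  event 10 (t=39: INC y by 15): y 7 -> 22
Final: y = 22

Answer: 22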